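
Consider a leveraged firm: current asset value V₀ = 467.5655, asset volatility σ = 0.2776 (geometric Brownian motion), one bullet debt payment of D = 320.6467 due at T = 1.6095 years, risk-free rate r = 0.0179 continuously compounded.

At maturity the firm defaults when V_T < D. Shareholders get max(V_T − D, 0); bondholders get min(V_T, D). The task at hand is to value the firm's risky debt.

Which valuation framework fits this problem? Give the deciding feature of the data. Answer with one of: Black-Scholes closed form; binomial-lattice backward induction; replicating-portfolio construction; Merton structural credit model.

Key observation: assets follow a GBM and default happens iff V_T < 320.6467; valuing claims on that split (equity as a call, risky debt as the residual) is the structural model's definition.

framework: Merton structural credit model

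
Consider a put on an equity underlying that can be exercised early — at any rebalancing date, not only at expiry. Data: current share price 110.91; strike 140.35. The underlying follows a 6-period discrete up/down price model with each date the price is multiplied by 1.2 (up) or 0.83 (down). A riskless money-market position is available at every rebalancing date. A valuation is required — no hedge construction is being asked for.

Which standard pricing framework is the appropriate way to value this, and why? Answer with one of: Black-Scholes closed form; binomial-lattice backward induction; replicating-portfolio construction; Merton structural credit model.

framework: binomial-lattice backward induction

Key observation: early exercise of the strike-140.35 put must be checked at each of the 6 dates (spot 110.91), which forces a node-by-node comparison of intrinsic and continuation value backward from expiry.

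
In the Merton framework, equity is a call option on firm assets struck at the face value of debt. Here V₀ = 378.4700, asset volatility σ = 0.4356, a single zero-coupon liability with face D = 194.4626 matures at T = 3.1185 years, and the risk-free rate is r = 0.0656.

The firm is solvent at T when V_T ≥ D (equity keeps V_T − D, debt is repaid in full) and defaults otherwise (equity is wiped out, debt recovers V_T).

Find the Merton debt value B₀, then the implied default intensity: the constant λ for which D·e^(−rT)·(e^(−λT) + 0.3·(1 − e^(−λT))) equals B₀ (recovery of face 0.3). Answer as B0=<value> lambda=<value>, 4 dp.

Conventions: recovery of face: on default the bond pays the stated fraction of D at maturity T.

B0=146.9236 lambda=0.0353

With assets at 378.4700 and a single debt payment of 194.4626 at 3.1185 years:
d₁ = [ln(V₀/D) + (r + σ²/2)T] / (σ√T)
   = [ln(378.4700/194.4626) + (0.0656 + 0.5·0.4356²)·3.1185] / (0.4356·√3.1185)
   = [0.665897 + 0.500437] / 0.769238 = 1.516220
d₂ = d₁ − σ√T = 1.516220 − 0.769238 = 0.746982
N(d₁) = 0.935268,  N(d₂) = 0.772463,  e^(−rT) = 0.814995
E₀ = V₀·N(d₁) − D·e^(−rT)·N(d₂)
   = 378.4700·0.935268 − 194.4626·0.814995·0.772463 = 231.546395
B₀ = V₀ − E₀ = 378.4700 − 231.546395 = 146.923605
e^(−λT) = (B₀·e^(rT)/D − 0.3)/(1 − 0.3) = (146.9236·1.227002/194.4626 − 0.3)/0.7 = 0.89577809
λ = −ln(0.89577809)/3.1185 = 0.035293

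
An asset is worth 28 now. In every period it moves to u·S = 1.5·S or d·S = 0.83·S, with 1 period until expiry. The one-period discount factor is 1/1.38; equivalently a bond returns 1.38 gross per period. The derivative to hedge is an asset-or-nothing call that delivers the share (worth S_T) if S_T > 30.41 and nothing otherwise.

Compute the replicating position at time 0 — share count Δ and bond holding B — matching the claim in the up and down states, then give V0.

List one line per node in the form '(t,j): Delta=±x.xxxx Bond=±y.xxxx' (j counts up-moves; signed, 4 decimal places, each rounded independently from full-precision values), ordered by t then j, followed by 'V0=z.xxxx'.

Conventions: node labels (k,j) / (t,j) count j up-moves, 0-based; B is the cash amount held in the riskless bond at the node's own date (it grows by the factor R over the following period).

Arbitrage-free pricing uses the up-move probability p* = (R−d)/(u−d) = 0.8209, discounting each step at R = 1.38.
Payoffs at expiry: V(1,0)=0.0000, V(1,1)=42.0000
  t=0,j=0: stock 28.0000 → up 42.0000 (V=42.0000), down 23.2400 (V=0.0000). Price 24.9838; hedge Δ=2.2388, bond B=-37.7028.
Verification: the root portfolio costs Δ(0,0)·S0 + B(0,0) = 24.9838, matching V0.

(0,0): Delta=2.2388 Bond=-37.7028
V0=24.9838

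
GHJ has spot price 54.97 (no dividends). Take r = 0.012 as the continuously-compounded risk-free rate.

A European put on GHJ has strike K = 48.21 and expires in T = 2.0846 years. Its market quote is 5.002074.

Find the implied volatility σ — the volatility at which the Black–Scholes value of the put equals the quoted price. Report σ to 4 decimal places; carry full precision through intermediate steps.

sigma = 0.2881

At σ = 0.2881 the Black–Scholes value reproduces the quote:
σ√T = 0.2881·√2.0846 = 0.415963
d₁ = (ln(S/K) + (r+σ²/2)T) / (σ√T) = (ln(54.97/48.21) + (0.012+0.2881²/2)·2.0846) / 0.415963 = (0.131221 + 0.111528) / 0.415963 = 0.583583
d₂ = d₁ − σ√T = 0.583583 − 0.415963 = 0.167620
e^{−rT} = 0.975295
N(−d₁) = 0.279750,  N(−d₂) = 0.433441
V = K·e^{−rT}·N(−d₂) − S·N(−d₁) = 20.379956 − 15.377882 = 5.002074 (the observed quote) — the price is monotone increasing in volatility, hence this σ is the only solution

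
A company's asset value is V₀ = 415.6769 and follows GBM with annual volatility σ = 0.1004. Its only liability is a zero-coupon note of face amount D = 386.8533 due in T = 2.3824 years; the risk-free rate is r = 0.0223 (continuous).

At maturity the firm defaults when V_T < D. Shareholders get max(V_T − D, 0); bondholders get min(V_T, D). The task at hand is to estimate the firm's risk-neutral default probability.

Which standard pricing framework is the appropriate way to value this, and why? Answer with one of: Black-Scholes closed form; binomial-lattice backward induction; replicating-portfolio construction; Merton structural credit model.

Key observation: with the firm-asset dynamics (V₀ = 415.6769) and a single zero-coupon liability of face 386.8533 given, debt value, spread, and default probability all derive from the option view of the balance sheet.

framework: Merton structural credit model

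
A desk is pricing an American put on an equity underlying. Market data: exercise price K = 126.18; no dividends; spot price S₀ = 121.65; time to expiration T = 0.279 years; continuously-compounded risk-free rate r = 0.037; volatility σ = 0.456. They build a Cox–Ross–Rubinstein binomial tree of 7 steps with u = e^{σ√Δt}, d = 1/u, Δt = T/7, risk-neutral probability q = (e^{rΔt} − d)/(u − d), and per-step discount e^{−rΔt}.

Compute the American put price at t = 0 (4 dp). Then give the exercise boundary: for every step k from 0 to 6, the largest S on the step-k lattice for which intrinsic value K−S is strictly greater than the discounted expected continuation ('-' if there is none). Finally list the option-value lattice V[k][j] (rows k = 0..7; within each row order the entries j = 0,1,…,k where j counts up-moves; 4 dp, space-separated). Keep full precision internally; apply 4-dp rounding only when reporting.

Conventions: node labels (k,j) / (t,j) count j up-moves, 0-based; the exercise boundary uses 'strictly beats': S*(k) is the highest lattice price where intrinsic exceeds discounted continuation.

price = 13.9071
boundary = - - - - 84.5210 92.5767 101.4001
tree:
13.9071
19.3579 8.1695
26.0313 12.3404 3.7717
33.6521 18.0296 6.3453 1.0542
41.6590 25.2643 10.4131 2.0513 0.0000
49.0137 33.6033 16.4987 3.9918 0.0000 0.0000
55.7284 41.6590 24.7799 7.7677 0.0000 0.0000 0.0000
61.8588 49.0137 33.6033 15.1155 0.0000 0.0000 0.0000 0.0000

Δt=0.03986  u=1.09531  d=0.91298  q=0.48535  discount=0.99853
step 7 (expiry): payoffs max(K−S,0) = 61.8588 49.0137 33.6033 15.1155 0.0000 0.0000 0.0000 0.0000
step 6: (k=6,j=0): S=70.4516, K−S=55.7284, hold=55.5424 ⇒ V=55.7284 exercise | (k=6,j=1): S=84.5210, K−S=41.6590, hold=41.4731 ⇒ V=41.6590 exercise | (k=6,j=2): S=101.4001, K−S=24.7799, hold=24.5940 ⇒ V=24.7799 exercise | (k=6,j=3): S=121.6500, K−S=4.5300, hold=7.7677 ⇒ V=7.7677 continue | (k=6,j=4): S=145.9439, K−S=0.0000, hold=0.0000 ⇒ V=0.0000 continue | (k=6,j=5): S=175.0893, K−S=0.0000, hold=0.0000 ⇒ V=0.0000 continue | (k=6,j=6): S=210.0551, K−S=0.0000, hold=0.0000 ⇒ V=0.0000 continue  boundary S*=101.4001
step 5: (k=5,j=0): S=77.1663, K−S=49.0137, hold=48.8277 ⇒ V=49.0137 exercise | (k=5,j=1): S=92.5767, K−S=33.6033, hold=33.4174 ⇒ V=33.6033 exercise | (k=5,j=2): S=111.0645, K−S=15.1155, hold=16.4987 ⇒ V=16.4987 continue | (k=5,j=3): S=133.2444, K−S=0.0000, hold=3.9918 ⇒ V=3.9918 continue | (k=5,j=4): S=159.8537, K−S=0.0000, hold=0.0000 ⇒ V=0.0000 continue | (k=5,j=5): S=191.7770, K−S=0.0000, hold=0.0000 ⇒ V=0.0000 continue  boundary S*=92.5767
step 4: (k=4,j=0): S=84.5210, K−S=41.6590, hold=41.4731 ⇒ V=41.6590 exercise | (k=4,j=1): S=101.4001, K−S=24.7799, hold=25.2643 ⇒ V=25.2643 continue | (k=4,j=2): S=121.6500, K−S=4.5300, hold=10.4131 ⇒ V=10.4131 continue | (k=4,j=3): S=145.9439, K−S=0.0000, hold=2.0513 ⇒ V=2.0513 continue | (k=4,j=4): S=175.0893, K−S=0.0000, hold=0.0000 ⇒ V=0.0000 continue  boundary S*=84.5210
step 3: (k=3,j=0): S=92.5767, K−S=33.6033, hold=33.6521 ⇒ V=33.6521 continue | (k=3,j=1): S=111.0645, K−S=15.1155, hold=18.0296 ⇒ V=18.0296 continue | (k=3,j=2): S=133.2444, K−S=0.0000, hold=6.3453 ⇒ V=6.3453 continue | (k=3,j=3): S=159.8537, K−S=0.0000, hold=1.0542 ⇒ V=1.0542 continue  boundary S*=-
step 2: (k=2,j=0): S=101.4001, K−S=24.7799, hold=26.0313 ⇒ V=26.0313 continue | (k=2,j=1): S=121.6500, K−S=4.5300, hold=12.3404 ⇒ V=12.3404 continue | (k=2,j=2): S=145.9439, K−S=0.0000, hold=3.7717 ⇒ V=3.7717 continue  boundary S*=-
step 1: (k=1,j=0): S=111.0645, K−S=15.1155, hold=19.3579 ⇒ V=19.3579 continue | (k=1,j=1): S=133.2444, K−S=0.0000, hold=8.1695 ⇒ V=8.1695 continue  boundary S*=-
step 0: (k=0,j=0): S=121.6500, K−S=4.5300, hold=13.9071 ⇒ V=13.9071 continue  boundary S*=-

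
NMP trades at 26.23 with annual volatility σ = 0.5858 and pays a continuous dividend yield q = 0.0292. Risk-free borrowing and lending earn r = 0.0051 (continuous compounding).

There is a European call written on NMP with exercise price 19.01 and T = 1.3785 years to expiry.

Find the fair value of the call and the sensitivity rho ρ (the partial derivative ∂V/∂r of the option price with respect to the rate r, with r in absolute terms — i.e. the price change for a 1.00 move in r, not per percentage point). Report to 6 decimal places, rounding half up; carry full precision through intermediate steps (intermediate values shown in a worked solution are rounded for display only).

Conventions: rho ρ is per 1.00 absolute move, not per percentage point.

price = 9.579091
ρ = 13.797869

σ√T = 0.5858·√1.3785 = 0.687785
d₁ = (ln(S/K) + (r−q+σ²/2)T) / (σ√T) = (ln(26.23/19.01) + (0.0051−0.0292+0.5858²/2)·1.3785) / 0.687785 = (0.321939 + 0.203302) / 0.687785 = 0.763670
d₂ = d₁ − σ√T = 0.763670 − 0.687785 = 0.075885
e^{−rT} = 0.992994
e^{−qT} = 0.960547
N(d₁) = 0.777468,  N(d₂) = 0.530245
Call price V = S·e^{−qT}·N(d₁) − K·e^{−rT}·N(d₂) = 19.588427 − 10.009335 = 9.579091
ρ = K·T·e^{−rT}·N(d₂) = 13.797869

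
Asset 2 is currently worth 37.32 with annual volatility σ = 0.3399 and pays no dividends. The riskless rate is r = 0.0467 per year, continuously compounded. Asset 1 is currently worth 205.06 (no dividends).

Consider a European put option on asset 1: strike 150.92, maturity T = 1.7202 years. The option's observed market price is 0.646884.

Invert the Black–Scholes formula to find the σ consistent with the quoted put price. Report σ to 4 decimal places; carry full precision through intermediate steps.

At σ = 0.1709 the Black–Scholes value reproduces the quote:
σ√T = 0.1709·√1.7202 = 0.224146
d₁ = (ln(S/K) + (r+σ²/2)T) / (σ√T) = (ln(205.06/150.92) + (0.0467+0.1709²/2)·1.7202) / 0.224146 = (0.306553 + 0.105454) / 0.224146 = 1.838116
d₂ = d₁ − σ√T = 1.838116 − 0.224146 = 1.613970
e^{−rT} = 0.922809
N(−d₁) = 0.033023,  N(−d₂) = 0.053267
V = K·e^{−rT}·N(−d₂) − S·N(−d₁) = 7.418511 − 6.771627 = 0.646884 (matching the quote); vega is positive throughout, so no other σ reproduces this price

sigma = 0.1709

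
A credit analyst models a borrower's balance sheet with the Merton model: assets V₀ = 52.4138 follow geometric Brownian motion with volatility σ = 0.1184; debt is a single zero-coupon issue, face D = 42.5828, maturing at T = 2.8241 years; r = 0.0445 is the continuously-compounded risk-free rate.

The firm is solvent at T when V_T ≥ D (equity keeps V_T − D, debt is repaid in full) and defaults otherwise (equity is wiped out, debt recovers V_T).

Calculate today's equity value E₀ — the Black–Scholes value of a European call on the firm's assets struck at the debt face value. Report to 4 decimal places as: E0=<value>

E0=15.0305

Equity is a call on the firm's assets struck at D = 42.5828:
d₁ = [ln(V₀/D) + (r + σ²/2)T] / (σ√T)
   = [ln(52.4138/42.5828) + (0.0445 + 0.5·0.1184²)·2.8241] / (0.1184·√2.8241)
   = [0.207719 + 0.145467] / 0.198972 = 1.775059
d₂ = d₁ − σ√T = 1.775059 − 0.198972 = 1.576087
N(d₁) = 0.962056,  N(d₂) = 0.942497,  e^(−rT) = 0.881904
E₀ = V₀·N(d₁) − D·e^(−rT)·N(d₂)
   = 52.4138·0.962056 − 42.5828·0.881904·0.942497 = 15.030538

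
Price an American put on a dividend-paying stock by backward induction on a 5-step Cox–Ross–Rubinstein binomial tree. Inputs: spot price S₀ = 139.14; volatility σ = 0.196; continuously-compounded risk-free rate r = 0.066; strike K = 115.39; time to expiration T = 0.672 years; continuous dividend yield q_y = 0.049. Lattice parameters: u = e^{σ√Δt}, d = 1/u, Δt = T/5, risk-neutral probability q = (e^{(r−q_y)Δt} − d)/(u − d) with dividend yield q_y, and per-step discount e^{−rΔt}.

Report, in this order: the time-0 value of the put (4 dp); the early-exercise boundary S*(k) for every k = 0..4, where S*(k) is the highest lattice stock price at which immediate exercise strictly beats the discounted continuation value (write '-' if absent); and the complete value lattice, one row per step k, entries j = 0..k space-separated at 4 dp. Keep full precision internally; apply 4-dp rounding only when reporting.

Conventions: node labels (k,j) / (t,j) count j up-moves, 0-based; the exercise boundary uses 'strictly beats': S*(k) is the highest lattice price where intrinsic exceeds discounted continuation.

price = 1.0661
boundary = - - - - 104.3824
tree:
1.0661
1.9459 0.1981
3.5155 0.3982 0.0000
6.2711 0.8001 0.0000 0.0000
11.0076 1.6079 0.0000 0.0000 0.0000
18.2448 3.2311 0.0000 0.0000 0.0000 0.0000

params: Δt=0.13440 u=1.07450 d=0.93067 q=0.49795 e^(-rΔt)=0.99117
t_5 payoffs: 18.2448 3.2311 0.0000 0.0000 0.0000 0.0000
t_4: node(4,0) S=104.3824 payoff=11.0076 vs cont=10.6737 → 11.0076 [stop]  node(4,1) S=120.5146 payoff=0.0000 vs cont=1.6079 → 1.6079 [wait]  node(4,2) S=139.1400 payoff=0.0000 vs cont=0.0000 → 0.0000 [wait]  node(4,3) S=160.6439 payoff=0.0000 vs cont=0.0000 → 0.0000 [wait]  node(4,4) S=185.4712 payoff=0.0000 vs cont=0.0000 → 0.0000 [wait]  ⇒ S*(4)=104.3824
t_3: node(3,0) S=112.1589 payoff=3.2311 vs cont=6.2711 → 6.2711 [wait]  node(3,1) S=129.4929 payoff=0.0000 vs cont=0.8001 → 0.8001 [wait]  node(3,2) S=149.5058 payoff=0.0000 vs cont=0.0000 → 0.0000 [wait]  node(3,3) S=172.6118 payoff=0.0000 vs cont=0.0000 → 0.0000 [wait]  ⇒ S*(3)=-
t_2: node(2,0) S=120.5146 payoff=0.0000 vs cont=3.5155 → 3.5155 [wait]  node(2,1) S=139.1400 payoff=0.0000 vs cont=0.3982 → 0.3982 [wait]  node(2,2) S=160.6439 payoff=0.0000 vs cont=0.0000 → 0.0000 [wait]  ⇒ S*(2)=-
t_1: node(1,0) S=129.4929 payoff=0.0000 vs cont=1.9459 → 1.9459 [wait]  node(1,1) S=149.5058 payoff=0.0000 vs cont=0.1981 → 0.1981 [wait]  ⇒ S*(1)=-
t_0: node(0,0) S=139.1400 payoff=0.0000 vs cont=1.0661 → 1.0661 [wait]  ⇒ S*(0)=-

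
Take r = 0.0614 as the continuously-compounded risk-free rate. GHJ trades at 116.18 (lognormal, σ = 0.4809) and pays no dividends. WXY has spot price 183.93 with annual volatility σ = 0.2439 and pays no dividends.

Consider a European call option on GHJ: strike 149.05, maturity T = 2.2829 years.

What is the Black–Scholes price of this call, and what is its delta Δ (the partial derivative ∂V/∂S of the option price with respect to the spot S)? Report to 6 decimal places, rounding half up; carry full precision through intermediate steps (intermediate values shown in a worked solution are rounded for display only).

price = 28.533803
Δ = 0.584465

σ√T = 0.4809·√2.2829 = 0.726605
d₁ = (ln(S/K) + (r+σ²/2)T) / (σ√T) = (ln(116.18/149.05) + (0.0614+0.4809²/2)·2.2829) / 0.726605 = (-0.249141 + 0.404147) / 0.726605 = 0.213329
d₂ = d₁ − σ√T = 0.213329 − 0.726605 = -0.513275
e^{−rT} = 0.869210
N(d₁) = 0.584465,  N(d₂) = 0.303879
Call price V = S·N(d₁) − K·e^{−rT}·N(d₂) = 67.903142 − 39.369339 = 28.533803
Δ = N(d₁) = 0.584465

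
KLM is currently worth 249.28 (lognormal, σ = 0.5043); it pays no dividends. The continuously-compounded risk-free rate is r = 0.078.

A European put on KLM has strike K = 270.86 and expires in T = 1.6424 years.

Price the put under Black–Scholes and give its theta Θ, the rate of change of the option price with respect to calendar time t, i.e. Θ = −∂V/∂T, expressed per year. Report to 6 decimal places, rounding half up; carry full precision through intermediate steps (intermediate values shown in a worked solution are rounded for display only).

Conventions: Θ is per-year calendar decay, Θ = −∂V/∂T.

σ√T = 0.5043·√1.6424 = 0.646291
d₁ = (ln(S/K) + (r+σ²/2)T) / (σ√T) = (ln(249.28/270.86) + (0.078+0.5043²/2)·1.6424) / 0.646291 = (-0.083025 + 0.336954) / 0.646291 = 0.392900
d₂ = d₁ − σ√T = 0.392900 − 0.646291 = -0.253391
e^{−rT} = 0.879759
N(−d₁) = 0.347197,  N(−d₂) = 0.600017
Put price V = K·e^{−rT}·N(−d₂) − S·N(−d₁) = 142.978968 − 86.549144 = 56.429824
φ(d₁) = (1/√(2π))·e^{−d₁²/2} = 0.369308
Θ = −S·φ(d₁)·σ/(2√T) + r·K·e^{−rT}·N(−d₂) = −18.113227 + 11.152359 = -6.960867

price = 56.429824
Θ = -6.960867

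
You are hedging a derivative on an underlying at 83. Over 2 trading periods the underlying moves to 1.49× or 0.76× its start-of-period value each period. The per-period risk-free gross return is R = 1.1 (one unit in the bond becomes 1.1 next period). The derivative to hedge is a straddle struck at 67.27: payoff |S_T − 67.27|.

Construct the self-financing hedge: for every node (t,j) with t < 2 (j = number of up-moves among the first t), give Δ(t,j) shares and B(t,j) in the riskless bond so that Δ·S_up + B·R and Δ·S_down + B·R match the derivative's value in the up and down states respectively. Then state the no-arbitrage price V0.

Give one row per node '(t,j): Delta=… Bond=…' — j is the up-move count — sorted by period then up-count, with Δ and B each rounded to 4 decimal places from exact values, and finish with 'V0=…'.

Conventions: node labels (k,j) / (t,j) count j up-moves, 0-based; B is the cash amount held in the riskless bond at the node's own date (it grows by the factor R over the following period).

The replicating-portfolio and risk-neutral prices coincide; use p* = (1.1−0.76)/(1.49−0.76) = 0.4658 for the latter.
Terminal payoffs: V(2,0)=19.3292, V(2,1)=26.7192, V(2,2)=116.9983
Node (1,0) S=63.0800: V=(p*·26.7192+(1−p*)·19.3292)/1.1=20.7010; Δ=(26.7192−19.3292)/(93.9892−47.9408)=0.1605; B=V−Δ·S=10.5777
Node (1,1) S=123.6700: V=(p*·116.9983+(1−p*)·26.7192)/1.1=62.5155; Δ=(116.9983−26.7192)/(184.2683−93.9892)=1.0000; B=V−Δ·S=-61.1545
Node (0,0) S=83.0000: V=(p*·62.5155+(1−p*)·20.7010)/1.1=36.5238; Δ=(62.5155−20.7010)/(123.6700−63.0800)=0.6901; B=V−Δ·S=-20.7562
Verification: the root portfolio costs Δ(0,0)·S0 + B(0,0) = 36.5238, matching V0.

(0,0): Delta=0.6901 Bond=-20.7562
(1,0): Delta=0.1605 Bond=10.5777
(1,1): Delta=1.0000 Bond=-61.1545
V0=36.5238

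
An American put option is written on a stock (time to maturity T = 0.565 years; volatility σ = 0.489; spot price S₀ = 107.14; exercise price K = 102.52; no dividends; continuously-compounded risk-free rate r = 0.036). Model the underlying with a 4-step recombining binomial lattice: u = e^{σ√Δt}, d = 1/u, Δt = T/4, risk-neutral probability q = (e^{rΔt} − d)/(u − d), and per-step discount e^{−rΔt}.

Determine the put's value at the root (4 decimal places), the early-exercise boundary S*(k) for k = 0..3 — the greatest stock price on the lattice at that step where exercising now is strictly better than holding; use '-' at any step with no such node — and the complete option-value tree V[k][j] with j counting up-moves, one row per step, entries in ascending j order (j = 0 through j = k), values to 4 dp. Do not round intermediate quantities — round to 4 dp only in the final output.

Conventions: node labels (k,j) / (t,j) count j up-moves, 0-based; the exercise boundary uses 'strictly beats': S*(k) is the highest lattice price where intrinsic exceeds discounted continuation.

Δt=0.14125  u=1.20175  d=0.83212  q=0.46798  discount=0.99493
step 4 (expiry): payoffs max(K−S,0) = 51.1524 28.3342 0.0000 0.0000 0.0000
step 3: (k=3,j=0): S=61.7312, K−S=40.7888, hold=40.2688 ⇒ V=40.7888 exercise | (k=3,j=1): S=89.1530, K−S=13.3670, hold=14.9981 ⇒ V=14.9981 continue | (k=3,j=2): S=128.7559, K−S=0.0000, hold=0.0000 ⇒ V=0.0000 continue | (k=3,j=3): S=185.9509, K−S=0.0000, hold=0.0000 ⇒ V=0.0000 continue  boundary S*=61.7312
step 2: (k=2,j=0): S=74.1858, K−S=28.3342, hold=28.5737 ⇒ V=28.5737 continue | (k=2,j=1): S=107.1400, K−S=0.0000, hold=7.9389 ⇒ V=7.9389 continue | (k=2,j=2): S=154.7329, K−S=0.0000, hold=0.0000 ⇒ V=0.0000 continue  boundary S*=-
step 1: (k=1,j=0): S=89.1530, K−S=13.3670, hold=18.8212 ⇒ V=18.8212 continue | (k=1,j=1): S=128.7559, K−S=0.0000, hold=4.2023 ⇒ V=4.2023 continue  boundary S*=-
step 0: (k=0,j=0): S=107.1400, K−S=0.0000, hold=11.9191 ⇒ V=11.9191 continue  boundary S*=-

price = 11.9191
boundary = - - - 61.7312
tree:
11.9191
18.8212 4.2023
28.5737 7.9389 0.0000
40.7888 14.9981 0.0000 0.0000
51.1524 28.3342 0.0000 0.0000 0.0000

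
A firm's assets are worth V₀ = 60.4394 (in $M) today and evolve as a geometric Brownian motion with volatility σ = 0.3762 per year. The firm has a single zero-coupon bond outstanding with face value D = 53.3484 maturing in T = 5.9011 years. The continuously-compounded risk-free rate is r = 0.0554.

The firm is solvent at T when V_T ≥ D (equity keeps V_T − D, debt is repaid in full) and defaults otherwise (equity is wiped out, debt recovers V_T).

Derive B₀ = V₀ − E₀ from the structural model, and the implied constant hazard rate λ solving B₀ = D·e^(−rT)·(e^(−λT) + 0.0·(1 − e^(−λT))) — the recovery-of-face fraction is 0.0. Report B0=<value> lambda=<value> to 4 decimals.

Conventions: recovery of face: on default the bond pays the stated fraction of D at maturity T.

B0=30.1287 lambda=0.0414

With assets at 60.4394 and a single debt payment of 53.3484 at 5.9011 years:
d₁ = [ln(V₀/D) + (r + σ²/2)T] / (σ√T)
   = [ln(60.4394/53.3484) + (0.0554 + 0.5·0.3762²)·5.9011] / (0.3762·√5.9011)
   = [0.124797 + 0.744502] / 0.913872 = 0.951226
d₂ = d₁ − σ√T = 0.951226 − 0.913872 = 0.037355
N(d₁) = 0.829255,  N(d₂) = 0.514899,  e^(−rT) = 0.721141
E₀ = V₀·N(d₁) − D·e^(−rT)·N(d₂)
   = 60.4394·0.829255 − 53.3484·0.721141·0.514899 = 30.310654
B₀ = V₀ − E₀ = 60.4394 − 30.310654 = 30.128746
e^(−λT) = (B₀·e^(rT)/D − 0)/(1 − 0) = (30.1287·1.386692/53.3484 − 0)/1 = 0.78313918
λ = −ln(0.78313918)/5.9011 = 0.041424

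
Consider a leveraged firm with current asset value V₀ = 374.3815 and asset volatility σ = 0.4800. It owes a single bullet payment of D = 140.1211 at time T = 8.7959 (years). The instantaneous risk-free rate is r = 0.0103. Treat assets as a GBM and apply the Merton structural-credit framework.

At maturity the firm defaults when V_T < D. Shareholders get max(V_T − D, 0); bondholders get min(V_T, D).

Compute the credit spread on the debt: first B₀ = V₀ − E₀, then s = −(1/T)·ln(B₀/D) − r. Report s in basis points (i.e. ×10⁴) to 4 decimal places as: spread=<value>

spread=364.7336

Equity is a call on the firm's assets struck at D = 140.1211:
d₁ = [ln(V₀/D) + (r + σ²/2)T] / (σ√T)
   = [ln(374.3815/140.1211) + (0.0103 + 0.5·0.4800²)·8.7959] / (0.4800·√8.7959)
   = [0.982768 + 1.103885] / 1.423578 = 1.465781
d₂ = d₁ − σ√T = 1.465781 − 1.423578 = 0.042202
N(d₁) = 0.928646,  N(d₂) = 0.516831,  e^(−rT) = 0.913385
E₀ = V₀·N(d₁) − D·e^(−rT)·N(d₂)
   = 374.3815·0.928646 − 140.1211·0.913385·0.516831 = 281.521472
B₀ = V₀ − E₀ = 374.3815 − 281.521472 = 92.860028
spread = −(1/T)·ln(B₀/D) − r = −(1/8.7959)·ln(92.860028/140.1211) − 0.0103 = 0.03647336
in basis points: 0.03647336 × 10⁴ = 364.7336 bp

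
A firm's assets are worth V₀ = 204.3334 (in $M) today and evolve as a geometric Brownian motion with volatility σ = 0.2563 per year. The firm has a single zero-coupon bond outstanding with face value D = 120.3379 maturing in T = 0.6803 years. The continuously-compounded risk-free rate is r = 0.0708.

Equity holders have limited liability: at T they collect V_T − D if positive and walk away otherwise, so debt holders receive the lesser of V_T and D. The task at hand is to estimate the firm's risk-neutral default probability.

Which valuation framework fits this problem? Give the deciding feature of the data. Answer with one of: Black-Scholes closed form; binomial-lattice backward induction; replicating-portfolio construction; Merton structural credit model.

framework: Merton structural credit model

Key observation: with the firm-asset dynamics (V₀ = 204.3334) and a single zero-coupon liability of face 120.3379 given, debt value, spread, and default probability all derive from the option view of the balance sheet.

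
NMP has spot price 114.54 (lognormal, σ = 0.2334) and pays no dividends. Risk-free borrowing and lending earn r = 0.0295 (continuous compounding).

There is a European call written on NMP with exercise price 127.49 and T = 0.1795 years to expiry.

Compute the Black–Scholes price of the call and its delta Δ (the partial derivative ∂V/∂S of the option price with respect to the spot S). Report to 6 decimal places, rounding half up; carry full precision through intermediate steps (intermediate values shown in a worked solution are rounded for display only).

price = 0.937385
Δ = 0.163489

σ√T = 0.2334·√0.1795 = 0.098886
d₁ = (ln(S/K) + (r+σ²/2)T) / (σ√T) = (ln(114.54/127.49) + (0.0295+0.2334²/2)·0.1795) / 0.098886 = (-0.107114 + 0.010184) / 0.098886 = -0.980217
d₂ = d₁ − σ√T = -0.980217 − 0.098886 = -1.079103
e^{−rT} = 0.994719
N(d₁) = 0.163489,  N(d₂) = 0.140271
Call price V = S·N(d₁) − K·e^{−rT}·N(d₂) = 18.726077 − 17.788692 = 0.937385
Δ = N(d₁) = 0.163489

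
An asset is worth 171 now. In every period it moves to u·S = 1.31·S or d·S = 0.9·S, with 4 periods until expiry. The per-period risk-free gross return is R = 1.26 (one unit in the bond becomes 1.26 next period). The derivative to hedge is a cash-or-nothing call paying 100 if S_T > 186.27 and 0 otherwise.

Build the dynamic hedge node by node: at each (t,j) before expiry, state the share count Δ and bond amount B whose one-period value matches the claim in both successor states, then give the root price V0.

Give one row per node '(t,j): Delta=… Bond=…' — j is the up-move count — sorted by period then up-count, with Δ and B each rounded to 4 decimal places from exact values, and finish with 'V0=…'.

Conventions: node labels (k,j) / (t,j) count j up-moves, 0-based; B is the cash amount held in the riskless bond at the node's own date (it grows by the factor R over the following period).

The replicating-portfolio and risk-neutral prices coincide; use p* = (1.26−0.9)/(1.31−0.9) = 0.8780 for the latter.
Expiry values: V(4,0)=0.0000, V(4,1)=0.0000, V(4,2)=100.0000, V(4,3)=100.0000, V(4,4)=100.0000
(3,0): S=124.6590. Δ = (V_up−V_dn)/(S_up−S_dn) = (0.0000−0.0000)/(163.3033−112.1931) = 0.0000. V = [p*·0.0000 + (1−p*)·0.0000]/1.26 = 0.0000. B = V − Δ·S = 0.0000.
(3,1): S=181.4481. Δ = (V_up−V_dn)/(S_up−S_dn) = (100.0000−0.0000)/(237.6970−163.3033) = 1.3442. V = [p*·100.0000 + (1−p*)·0.0000]/1.26 = 69.6864. B = V − Δ·S = -174.2160.
(3,2): S=264.1078. Δ = (V_up−V_dn)/(S_up−S_dn) = (100.0000−100.0000)/(345.9812−237.6970) = 0.0000. V = [p*·100.0000 + (1−p*)·100.0000]/1.26 = 79.3651. B = V − Δ·S = 79.3651.
(3,3): S=384.4236. Δ = (V_up−V_dn)/(S_up−S_dn) = (100.0000−100.0000)/(503.5949−345.9812) = 0.0000. V = [p*·100.0000 + (1−p*)·100.0000]/1.26 = 79.3651. B = V − Δ·S = 79.3651.
(2,0): S=138.5100. Δ = (V_up−V_dn)/(S_up−S_dn) = (69.6864−0.0000)/(181.4481−124.6590) = 1.2271. V = [p*·69.6864 + (1−p*)·0.0000]/1.26 = 48.5620. B = V − Δ·S = -121.4049.
(2,1): S=201.6090. Δ = (V_up−V_dn)/(S_up−S_dn) = (79.3651−69.6864)/(264.1078−181.4481) = 0.1171. V = [p*·79.3651 + (1−p*)·69.6864]/1.26 = 62.0514. B = V − Δ·S = 38.4449.
(2,2): S=293.4531. Δ = (V_up−V_dn)/(S_up−S_dn) = (79.3651−79.3651)/(384.4236−264.1078) = 0.0000. V = [p*·79.3651 + (1−p*)·79.3651]/1.26 = 62.9882. B = V − Δ·S = 62.9882.
(1,0): S=153.9000. Δ = (V_up−V_dn)/(S_up−S_dn) = (62.0514−48.5620)/(201.6090−138.5100) = 0.2138. V = [p*·62.0514 + (1−p*)·48.5620]/1.26 = 47.9415. B = V − Δ·S = 15.0405.
(1,1): S=224.0100. Δ = (V_up−V_dn)/(S_up−S_dn) = (62.9882−62.0514)/(293.4531−201.6090) = 0.0102. V = [p*·62.9882 + (1−p*)·62.0514]/1.26 = 49.8999. B = V − Δ·S = 47.6151.
(0,0): S=171.0000. Δ = (V_up−V_dn)/(S_up−S_dn) = (49.8999−47.9415)/(224.0100−153.9000) = 0.0279. V = [p*·49.8999 + (1−p*)·47.9415]/1.26 = 39.4136. B = V − Δ·S = 34.6370.
As a check, the time-0 holding Δ(0,0)·S0 + B(0,0) comes to 39.4136 — exactly V0.

(0,0): Delta=0.0279 Bond=34.6370
(1,0): Delta=0.2138 Bond=15.0405
(1,1): Delta=0.0102 Bond=47.6151
(2,0): Delta=1.2271 Bond=-121.4049
(2,1): Delta=0.1171 Bond=38.4449
(2,2): Delta=0.0000 Bond=62.9882
(3,0): Delta=0.0000 Bond=0.0000
(3,1): Delta=1.3442 Bond=-174.2160
(3,2): Delta=0.0000 Bond=79.3651
(3,3): Delta=0.0000 Bond=79.3651
V0=39.4136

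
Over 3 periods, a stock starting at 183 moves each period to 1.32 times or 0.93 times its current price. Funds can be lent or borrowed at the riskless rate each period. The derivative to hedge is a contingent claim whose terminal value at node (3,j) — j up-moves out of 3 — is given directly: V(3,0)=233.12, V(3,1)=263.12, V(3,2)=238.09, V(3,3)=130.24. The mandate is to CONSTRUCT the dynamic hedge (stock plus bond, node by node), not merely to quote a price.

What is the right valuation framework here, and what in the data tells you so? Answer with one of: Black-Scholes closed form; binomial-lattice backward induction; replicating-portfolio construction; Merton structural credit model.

framework: replicating-portfolio construction

Key observation: the mandate to exhibit the hedge at every date and state singles out the replicating-portfolio construction on the 3-period tree with factors 1.32 and 0.93 from 183.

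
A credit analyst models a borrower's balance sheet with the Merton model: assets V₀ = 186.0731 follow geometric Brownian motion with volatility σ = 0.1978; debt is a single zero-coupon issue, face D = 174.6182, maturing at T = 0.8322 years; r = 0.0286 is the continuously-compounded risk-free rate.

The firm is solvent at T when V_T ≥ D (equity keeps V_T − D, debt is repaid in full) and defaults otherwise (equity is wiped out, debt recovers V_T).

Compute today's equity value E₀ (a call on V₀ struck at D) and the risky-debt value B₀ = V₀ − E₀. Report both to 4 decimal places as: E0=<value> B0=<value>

E0=22.0658 B0=164.0073

Work the structural quantities from V₀ = 186.0731 against face 174.6182:
d₁ = [ln(V₀/D) + (r + σ²/2)T] / (σ√T)
   = [ln(186.0731/174.6182) + (0.0286 + 0.5·0.1978²)·0.8322] / (0.1978·√0.8322)
   = [0.063538 + 0.040081] / 0.180443 = 0.574245
d₂ = d₁ − σ√T = 0.574245 − 0.180443 = 0.393802
N(d₁) = 0.717099,  N(d₂) = 0.653136,  e^(−rT) = 0.976480
E₀ = V₀·N(d₁) − D·e^(−rT)·N(d₂)
   = 186.0731·0.717099 − 174.6182·0.976480·0.653136 = 22.065769
B₀ = V₀ − E₀ = 186.0731 − 22.065769 = 164.007331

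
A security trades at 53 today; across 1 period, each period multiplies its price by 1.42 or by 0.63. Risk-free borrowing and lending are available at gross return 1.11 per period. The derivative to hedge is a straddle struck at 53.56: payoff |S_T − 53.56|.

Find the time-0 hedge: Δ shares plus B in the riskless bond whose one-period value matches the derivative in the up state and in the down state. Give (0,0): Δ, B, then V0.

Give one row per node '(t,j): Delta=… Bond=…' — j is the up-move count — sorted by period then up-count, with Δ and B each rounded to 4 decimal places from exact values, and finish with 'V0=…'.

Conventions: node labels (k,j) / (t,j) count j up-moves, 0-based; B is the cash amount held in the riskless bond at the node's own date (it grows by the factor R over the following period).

(0,0): Delta=0.0365 Bond=17.0720
V0=19.0087

Arbitrage-free pricing uses the up-move probability p* = (R−d)/(u−d) = 0.6076, discounting each step at R = 1.11.
Expiry values: V(1,0)=20.1700, V(1,1)=21.7000
Node (0,0) S=53.0000: V=(p*·21.7000+(1−p*)·20.1700)/1.11=19.0087; Δ=(21.7000−20.1700)/(75.2600−33.3900)=0.0365; B=V−Δ·S=17.0720
Verification: the root portfolio costs Δ(0,0)·S0 + B(0,0) = 19.0087, matching V0.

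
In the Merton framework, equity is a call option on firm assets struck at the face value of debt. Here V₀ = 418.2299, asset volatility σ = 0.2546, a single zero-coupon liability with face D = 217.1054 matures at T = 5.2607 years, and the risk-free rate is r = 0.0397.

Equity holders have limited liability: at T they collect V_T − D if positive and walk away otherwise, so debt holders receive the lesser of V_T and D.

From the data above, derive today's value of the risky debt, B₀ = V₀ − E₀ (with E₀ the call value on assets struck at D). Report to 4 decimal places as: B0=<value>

Work the structural quantities from V₀ = 418.2299 against face 217.1054:
d₁ = [ln(V₀/D) + (r + σ²/2)T] / (σ√T)
   = [ln(418.2299/217.1054) + (0.0397 + 0.5·0.2546²)·5.2607] / (0.2546·√5.2607)
   = [0.655648 + 0.379352] / 0.583956 = 1.772394
d₂ = d₁ − σ√T = 1.772394 − 0.583956 = 1.188438
N(d₁) = 0.961835,  N(d₂) = 0.882670,  e^(−rT) = 0.811517
E₀ = V₀·N(d₁) − D·e^(−rT)·N(d₂)
   = 418.2299·0.961835 − 217.1054·0.811517·0.882670 = 246.755415
B₀ = V₀ − E₀ = 418.2299 − 246.755415 = 171.474485

B0=171.4745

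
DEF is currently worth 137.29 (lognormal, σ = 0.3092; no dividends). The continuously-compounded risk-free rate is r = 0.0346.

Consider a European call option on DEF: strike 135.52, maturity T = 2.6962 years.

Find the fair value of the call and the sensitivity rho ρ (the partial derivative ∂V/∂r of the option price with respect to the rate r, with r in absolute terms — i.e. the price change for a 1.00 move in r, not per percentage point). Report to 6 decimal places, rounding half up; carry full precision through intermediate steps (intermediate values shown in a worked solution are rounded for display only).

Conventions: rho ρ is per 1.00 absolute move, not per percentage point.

σ√T = 0.3092·√2.6962 = 0.507710
d₁ = (ln(S/K) + (r+σ²/2)T) / (σ√T) = (ln(137.29/135.52) + (0.0346+0.3092²/2)·2.6962) / 0.507710 = (0.012976 + 0.222173) / 0.507710 = 0.463157
d₂ = d₁ − σ√T = 0.463157 − 0.507710 = -0.044553
e^{−rT} = 0.910931
N(d₁) = 0.678374,  N(d₂) = 0.482232
Call price V = S·N(d₁) − K·e^{−rT}·N(d₂) = 93.133981 − 59.531202 = 33.602779
ρ = K·T·e^{−rT}·N(d₂) = 160.508028

price = 33.602779
ρ = 160.508028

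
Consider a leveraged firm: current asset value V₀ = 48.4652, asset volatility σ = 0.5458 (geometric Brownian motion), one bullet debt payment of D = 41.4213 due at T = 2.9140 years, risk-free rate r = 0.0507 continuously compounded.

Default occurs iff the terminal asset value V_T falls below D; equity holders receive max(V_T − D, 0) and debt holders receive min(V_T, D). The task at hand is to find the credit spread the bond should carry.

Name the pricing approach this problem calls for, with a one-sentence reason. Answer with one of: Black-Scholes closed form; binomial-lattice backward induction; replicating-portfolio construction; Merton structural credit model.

framework: Merton structural credit model

Key observation: with the firm-asset dynamics (V₀ = 48.4652) and a single zero-coupon liability of face 41.4213 given, debt value, spread, and default probability all derive from the option view of the balance sheet.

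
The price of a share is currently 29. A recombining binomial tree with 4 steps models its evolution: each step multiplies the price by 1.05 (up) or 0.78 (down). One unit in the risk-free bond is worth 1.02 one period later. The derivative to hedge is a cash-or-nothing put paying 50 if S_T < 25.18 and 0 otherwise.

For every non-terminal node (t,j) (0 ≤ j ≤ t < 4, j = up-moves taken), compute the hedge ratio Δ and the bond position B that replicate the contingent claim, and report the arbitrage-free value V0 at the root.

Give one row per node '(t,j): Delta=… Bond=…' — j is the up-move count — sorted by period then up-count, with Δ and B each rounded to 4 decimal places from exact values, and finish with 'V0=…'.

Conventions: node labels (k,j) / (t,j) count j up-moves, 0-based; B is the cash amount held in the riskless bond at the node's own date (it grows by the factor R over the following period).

(0,0): Delta=-1.5848 Bond=48.8958
(1,0): Delta=-6.2174 Bond=154.6624
(1,1): Delta=-1.1547 Bond=36.7751
(2,0): Delta=0.0000 Bond=48.0584
(2,1): Delta=-6.7947 Bond=171.4678
(2,2): Delta=-0.6309 Bond=20.7660
(3,0): Delta=0.0000 Bond=49.0196
(3,1): Delta=0.0000 Bond=49.0196
(3,2): Delta=-7.4257 Bond=190.6318
(3,3): Delta=0.0000 Bond=0.0000
V0=2.9359

Since d<R<u, set p* = (R−d)/(u−d) = 0.8889; price each node as the discounted p*-expectation of its children.
Terminal payoffs: V(4,0)=50.0000, V(4,1)=50.0000, V(4,2)=50.0000, V(4,3)=0.0000, V(4,4)=0.0000
  t=3,j=0: stock 13.7620 → up 14.4501 (V=50.0000), down 10.7344 (V=50.0000). Price 49.0196; hedge Δ=0.0000, bond B=49.0196.
  t=3,j=1: stock 18.5258 → up 19.4521 (V=50.0000), down 14.4501 (V=50.0000). Price 49.0196; hedge Δ=0.0000, bond B=49.0196.
  t=3,j=2: stock 24.9385 → up 26.1855 (V=0.0000), down 19.4521 (V=50.0000). Price 5.4466; hedge Δ=-7.4257, bond B=190.6318.
  t=3,j=3: stock 33.5711 → up 35.2497 (V=0.0000), down 26.1855 (V=0.0000). Price 0.0000; hedge Δ=0.0000, bond B=0.0000.
  t=2,j=0: stock 17.6436 → up 18.5258 (V=49.0196), down 13.7620 (V=49.0196). Price 48.0584; hedge Δ=0.0000, bond B=48.0584.
  t=2,j=1: stock 23.7510 → up 24.9386 (V=5.4466), down 18.5258 (V=49.0196). Price 10.0863; hedge Δ=-6.7947, bond B=171.4678.
  t=2,j=2: stock 31.9725 → up 33.5711 (V=0.0000), down 24.9385 (V=5.4466). Price 0.5933; hedge Δ=-0.6309, bond B=20.7660.
  t=1,j=0: stock 22.6200 → up 23.7510 (V=10.0863), down 17.6436 (V=48.0584). Price 14.0250; hedge Δ=-6.2174, bond B=154.6624.
  t=1,j=1: stock 30.4500 → up 31.9725 (V=0.5933), down 23.7510 (V=10.0863). Price 1.6158; hedge Δ=-1.1547, bond B=36.7751.
  t=0,j=0: stock 29.0000 → up 30.4500 (V=1.6158), down 22.6200 (V=14.0250). Price 2.9359; hedge Δ=-1.5848, bond B=48.8958.
Sanity check at the root: Δ(0,0)·S0 + B(0,0) reproduces V0 = 2.9359.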